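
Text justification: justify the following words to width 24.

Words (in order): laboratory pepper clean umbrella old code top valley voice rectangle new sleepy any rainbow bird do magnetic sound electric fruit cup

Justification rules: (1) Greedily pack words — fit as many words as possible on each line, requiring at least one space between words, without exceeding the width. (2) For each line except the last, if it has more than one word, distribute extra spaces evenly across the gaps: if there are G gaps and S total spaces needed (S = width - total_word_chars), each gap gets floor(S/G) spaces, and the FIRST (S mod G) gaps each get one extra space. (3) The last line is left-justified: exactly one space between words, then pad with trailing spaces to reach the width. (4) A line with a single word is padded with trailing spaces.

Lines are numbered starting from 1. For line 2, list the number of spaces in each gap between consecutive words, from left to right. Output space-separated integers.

Line 1: ['laboratory', 'pepper', 'clean'] (min_width=23, slack=1)
Line 2: ['umbrella', 'old', 'code', 'top'] (min_width=21, slack=3)
Line 3: ['valley', 'voice', 'rectangle'] (min_width=22, slack=2)
Line 4: ['new', 'sleepy', 'any', 'rainbow'] (min_width=22, slack=2)
Line 5: ['bird', 'do', 'magnetic', 'sound'] (min_width=22, slack=2)
Line 6: ['electric', 'fruit', 'cup'] (min_width=18, slack=6)

Answer: 2 2 2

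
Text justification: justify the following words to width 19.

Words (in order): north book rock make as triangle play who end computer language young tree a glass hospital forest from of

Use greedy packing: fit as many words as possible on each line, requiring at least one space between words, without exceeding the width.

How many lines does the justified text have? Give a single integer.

Answer: 7

Derivation:
Line 1: ['north', 'book', 'rock'] (min_width=15, slack=4)
Line 2: ['make', 'as', 'triangle'] (min_width=16, slack=3)
Line 3: ['play', 'who', 'end'] (min_width=12, slack=7)
Line 4: ['computer', 'language'] (min_width=17, slack=2)
Line 5: ['young', 'tree', 'a', 'glass'] (min_width=18, slack=1)
Line 6: ['hospital', 'forest'] (min_width=15, slack=4)
Line 7: ['from', 'of'] (min_width=7, slack=12)
Total lines: 7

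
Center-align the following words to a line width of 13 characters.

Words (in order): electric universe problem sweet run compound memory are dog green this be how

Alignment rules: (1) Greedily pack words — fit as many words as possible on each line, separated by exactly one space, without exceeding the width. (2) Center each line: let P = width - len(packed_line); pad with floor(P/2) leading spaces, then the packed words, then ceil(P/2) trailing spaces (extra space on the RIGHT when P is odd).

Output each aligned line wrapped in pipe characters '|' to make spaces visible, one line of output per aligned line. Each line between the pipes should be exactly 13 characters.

Answer: |  electric   |
|  universe   |
|problem sweet|
|run compound |
| memory are  |
|  dog green  |
| this be how |

Derivation:
Line 1: ['electric'] (min_width=8, slack=5)
Line 2: ['universe'] (min_width=8, slack=5)
Line 3: ['problem', 'sweet'] (min_width=13, slack=0)
Line 4: ['run', 'compound'] (min_width=12, slack=1)
Line 5: ['memory', 'are'] (min_width=10, slack=3)
Line 6: ['dog', 'green'] (min_width=9, slack=4)
Line 7: ['this', 'be', 'how'] (min_width=11, slack=2)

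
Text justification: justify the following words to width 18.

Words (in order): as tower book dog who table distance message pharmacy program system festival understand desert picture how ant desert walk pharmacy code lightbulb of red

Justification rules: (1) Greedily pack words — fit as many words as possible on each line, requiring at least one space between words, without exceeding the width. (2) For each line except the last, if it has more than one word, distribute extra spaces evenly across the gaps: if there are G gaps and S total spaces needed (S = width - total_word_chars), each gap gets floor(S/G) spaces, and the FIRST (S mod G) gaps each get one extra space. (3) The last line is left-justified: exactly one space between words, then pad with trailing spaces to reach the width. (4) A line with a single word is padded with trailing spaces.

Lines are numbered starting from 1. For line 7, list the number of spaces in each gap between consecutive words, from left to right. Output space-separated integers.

Answer: 3 2

Derivation:
Line 1: ['as', 'tower', 'book', 'dog'] (min_width=17, slack=1)
Line 2: ['who', 'table', 'distance'] (min_width=18, slack=0)
Line 3: ['message', 'pharmacy'] (min_width=16, slack=2)
Line 4: ['program', 'system'] (min_width=14, slack=4)
Line 5: ['festival'] (min_width=8, slack=10)
Line 6: ['understand', 'desert'] (min_width=17, slack=1)
Line 7: ['picture', 'how', 'ant'] (min_width=15, slack=3)
Line 8: ['desert', 'walk'] (min_width=11, slack=7)
Line 9: ['pharmacy', 'code'] (min_width=13, slack=5)
Line 10: ['lightbulb', 'of', 'red'] (min_width=16, slack=2)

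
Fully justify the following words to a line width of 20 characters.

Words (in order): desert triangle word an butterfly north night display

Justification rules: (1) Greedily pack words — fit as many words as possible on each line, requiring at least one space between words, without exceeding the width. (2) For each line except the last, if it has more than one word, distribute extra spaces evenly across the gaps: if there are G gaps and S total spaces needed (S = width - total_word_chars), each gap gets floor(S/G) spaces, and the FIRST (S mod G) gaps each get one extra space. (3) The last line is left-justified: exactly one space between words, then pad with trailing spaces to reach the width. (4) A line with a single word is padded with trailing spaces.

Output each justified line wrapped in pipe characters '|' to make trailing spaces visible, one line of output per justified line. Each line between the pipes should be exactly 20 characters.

Answer: |desert triangle word|
|an  butterfly  north|
|night display       |

Derivation:
Line 1: ['desert', 'triangle', 'word'] (min_width=20, slack=0)
Line 2: ['an', 'butterfly', 'north'] (min_width=18, slack=2)
Line 3: ['night', 'display'] (min_width=13, slack=7)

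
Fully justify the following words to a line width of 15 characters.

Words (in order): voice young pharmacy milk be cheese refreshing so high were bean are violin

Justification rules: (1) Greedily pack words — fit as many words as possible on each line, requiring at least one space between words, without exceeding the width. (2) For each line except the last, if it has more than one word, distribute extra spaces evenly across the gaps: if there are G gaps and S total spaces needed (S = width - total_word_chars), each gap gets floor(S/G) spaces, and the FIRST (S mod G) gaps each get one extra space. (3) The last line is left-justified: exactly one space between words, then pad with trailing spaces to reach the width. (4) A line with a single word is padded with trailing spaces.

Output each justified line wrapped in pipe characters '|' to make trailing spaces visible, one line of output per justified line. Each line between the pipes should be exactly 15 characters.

Answer: |voice     young|
|pharmacy   milk|
|be       cheese|
|refreshing   so|
|high  were bean|
|are violin     |

Derivation:
Line 1: ['voice', 'young'] (min_width=11, slack=4)
Line 2: ['pharmacy', 'milk'] (min_width=13, slack=2)
Line 3: ['be', 'cheese'] (min_width=9, slack=6)
Line 4: ['refreshing', 'so'] (min_width=13, slack=2)
Line 5: ['high', 'were', 'bean'] (min_width=14, slack=1)
Line 6: ['are', 'violin'] (min_width=10, slack=5)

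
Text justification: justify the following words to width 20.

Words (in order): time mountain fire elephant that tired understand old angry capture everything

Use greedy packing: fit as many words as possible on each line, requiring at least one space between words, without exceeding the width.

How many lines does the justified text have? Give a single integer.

Line 1: ['time', 'mountain', 'fire'] (min_width=18, slack=2)
Line 2: ['elephant', 'that', 'tired'] (min_width=19, slack=1)
Line 3: ['understand', 'old', 'angry'] (min_width=20, slack=0)
Line 4: ['capture', 'everything'] (min_width=18, slack=2)
Total lines: 4

Answer: 4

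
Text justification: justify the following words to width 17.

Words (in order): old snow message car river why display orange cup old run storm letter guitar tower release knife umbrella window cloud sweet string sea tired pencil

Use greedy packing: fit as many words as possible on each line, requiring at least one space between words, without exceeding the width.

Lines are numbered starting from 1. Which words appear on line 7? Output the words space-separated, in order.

Line 1: ['old', 'snow', 'message'] (min_width=16, slack=1)
Line 2: ['car', 'river', 'why'] (min_width=13, slack=4)
Line 3: ['display', 'orange'] (min_width=14, slack=3)
Line 4: ['cup', 'old', 'run', 'storm'] (min_width=17, slack=0)
Line 5: ['letter', 'guitar'] (min_width=13, slack=4)
Line 6: ['tower', 'release'] (min_width=13, slack=4)
Line 7: ['knife', 'umbrella'] (min_width=14, slack=3)
Line 8: ['window', 'cloud'] (min_width=12, slack=5)
Line 9: ['sweet', 'string', 'sea'] (min_width=16, slack=1)
Line 10: ['tired', 'pencil'] (min_width=12, slack=5)

Answer: knife umbrella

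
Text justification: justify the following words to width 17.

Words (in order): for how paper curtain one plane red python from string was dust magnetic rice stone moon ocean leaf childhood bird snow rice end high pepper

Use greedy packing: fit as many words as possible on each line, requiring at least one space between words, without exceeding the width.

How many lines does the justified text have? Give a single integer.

Line 1: ['for', 'how', 'paper'] (min_width=13, slack=4)
Line 2: ['curtain', 'one', 'plane'] (min_width=17, slack=0)
Line 3: ['red', 'python', 'from'] (min_width=15, slack=2)
Line 4: ['string', 'was', 'dust'] (min_width=15, slack=2)
Line 5: ['magnetic', 'rice'] (min_width=13, slack=4)
Line 6: ['stone', 'moon', 'ocean'] (min_width=16, slack=1)
Line 7: ['leaf', 'childhood'] (min_width=14, slack=3)
Line 8: ['bird', 'snow', 'rice'] (min_width=14, slack=3)
Line 9: ['end', 'high', 'pepper'] (min_width=15, slack=2)
Total lines: 9

Answer: 9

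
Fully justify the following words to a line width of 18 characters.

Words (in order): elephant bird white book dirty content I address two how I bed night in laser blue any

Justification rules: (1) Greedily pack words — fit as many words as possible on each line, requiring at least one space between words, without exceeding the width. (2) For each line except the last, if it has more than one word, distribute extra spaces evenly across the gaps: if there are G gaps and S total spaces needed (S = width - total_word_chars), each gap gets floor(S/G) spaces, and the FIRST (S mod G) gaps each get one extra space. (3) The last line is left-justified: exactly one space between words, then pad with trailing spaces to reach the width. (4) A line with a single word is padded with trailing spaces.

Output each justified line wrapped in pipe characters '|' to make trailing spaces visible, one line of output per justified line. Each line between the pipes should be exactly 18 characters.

Line 1: ['elephant', 'bird'] (min_width=13, slack=5)
Line 2: ['white', 'book', 'dirty'] (min_width=16, slack=2)
Line 3: ['content', 'I', 'address'] (min_width=17, slack=1)
Line 4: ['two', 'how', 'I', 'bed'] (min_width=13, slack=5)
Line 5: ['night', 'in', 'laser'] (min_width=14, slack=4)
Line 6: ['blue', 'any'] (min_width=8, slack=10)

Answer: |elephant      bird|
|white  book  dirty|
|content  I address|
|two   how   I  bed|
|night   in   laser|
|blue any          |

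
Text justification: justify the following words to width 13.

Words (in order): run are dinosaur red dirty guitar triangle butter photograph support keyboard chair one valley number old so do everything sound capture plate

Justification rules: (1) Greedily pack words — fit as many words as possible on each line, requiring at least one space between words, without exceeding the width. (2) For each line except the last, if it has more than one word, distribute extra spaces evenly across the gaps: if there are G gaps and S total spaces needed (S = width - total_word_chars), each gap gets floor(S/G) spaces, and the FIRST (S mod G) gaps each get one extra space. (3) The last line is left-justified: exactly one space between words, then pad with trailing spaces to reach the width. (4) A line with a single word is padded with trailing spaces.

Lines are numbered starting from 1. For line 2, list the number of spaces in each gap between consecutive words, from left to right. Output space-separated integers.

Line 1: ['run', 'are'] (min_width=7, slack=6)
Line 2: ['dinosaur', 'red'] (min_width=12, slack=1)
Line 3: ['dirty', 'guitar'] (min_width=12, slack=1)
Line 4: ['triangle'] (min_width=8, slack=5)
Line 5: ['butter'] (min_width=6, slack=7)
Line 6: ['photograph'] (min_width=10, slack=3)
Line 7: ['support'] (min_width=7, slack=6)
Line 8: ['keyboard'] (min_width=8, slack=5)
Line 9: ['chair', 'one'] (min_width=9, slack=4)
Line 10: ['valley', 'number'] (min_width=13, slack=0)
Line 11: ['old', 'so', 'do'] (min_width=9, slack=4)
Line 12: ['everything'] (min_width=10, slack=3)
Line 13: ['sound', 'capture'] (min_width=13, slack=0)
Line 14: ['plate'] (min_width=5, slack=8)

Answer: 2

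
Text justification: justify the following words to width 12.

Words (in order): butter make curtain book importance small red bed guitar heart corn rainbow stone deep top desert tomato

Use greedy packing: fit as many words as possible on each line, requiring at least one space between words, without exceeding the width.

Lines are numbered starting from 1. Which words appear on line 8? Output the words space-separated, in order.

Answer: stone deep

Derivation:
Line 1: ['butter', 'make'] (min_width=11, slack=1)
Line 2: ['curtain', 'book'] (min_width=12, slack=0)
Line 3: ['importance'] (min_width=10, slack=2)
Line 4: ['small', 'red'] (min_width=9, slack=3)
Line 5: ['bed', 'guitar'] (min_width=10, slack=2)
Line 6: ['heart', 'corn'] (min_width=10, slack=2)
Line 7: ['rainbow'] (min_width=7, slack=5)
Line 8: ['stone', 'deep'] (min_width=10, slack=2)
Line 9: ['top', 'desert'] (min_width=10, slack=2)
Line 10: ['tomato'] (min_width=6, slack=6)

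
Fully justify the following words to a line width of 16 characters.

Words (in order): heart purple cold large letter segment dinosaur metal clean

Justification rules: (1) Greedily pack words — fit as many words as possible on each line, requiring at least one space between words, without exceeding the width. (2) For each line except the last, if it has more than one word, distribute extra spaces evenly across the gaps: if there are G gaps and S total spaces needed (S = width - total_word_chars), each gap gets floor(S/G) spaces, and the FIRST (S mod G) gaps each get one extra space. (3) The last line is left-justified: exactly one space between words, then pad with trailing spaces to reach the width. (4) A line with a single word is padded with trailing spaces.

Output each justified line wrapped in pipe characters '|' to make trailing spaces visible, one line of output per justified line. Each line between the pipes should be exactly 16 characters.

Line 1: ['heart', 'purple'] (min_width=12, slack=4)
Line 2: ['cold', 'large'] (min_width=10, slack=6)
Line 3: ['letter', 'segment'] (min_width=14, slack=2)
Line 4: ['dinosaur', 'metal'] (min_width=14, slack=2)
Line 5: ['clean'] (min_width=5, slack=11)

Answer: |heart     purple|
|cold       large|
|letter   segment|
|dinosaur   metal|
|clean           |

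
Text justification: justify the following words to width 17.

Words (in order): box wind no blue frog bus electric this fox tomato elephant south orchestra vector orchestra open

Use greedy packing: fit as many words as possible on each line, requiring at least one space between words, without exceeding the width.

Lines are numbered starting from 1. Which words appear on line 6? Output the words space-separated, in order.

Line 1: ['box', 'wind', 'no', 'blue'] (min_width=16, slack=1)
Line 2: ['frog', 'bus', 'electric'] (min_width=17, slack=0)
Line 3: ['this', 'fox', 'tomato'] (min_width=15, slack=2)
Line 4: ['elephant', 'south'] (min_width=14, slack=3)
Line 5: ['orchestra', 'vector'] (min_width=16, slack=1)
Line 6: ['orchestra', 'open'] (min_width=14, slack=3)

Answer: orchestra open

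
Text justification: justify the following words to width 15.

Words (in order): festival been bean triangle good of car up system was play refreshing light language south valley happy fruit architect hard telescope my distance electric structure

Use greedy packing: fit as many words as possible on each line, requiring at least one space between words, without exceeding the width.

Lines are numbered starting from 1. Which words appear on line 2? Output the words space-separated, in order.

Line 1: ['festival', 'been'] (min_width=13, slack=2)
Line 2: ['bean', 'triangle'] (min_width=13, slack=2)
Line 3: ['good', 'of', 'car', 'up'] (min_width=14, slack=1)
Line 4: ['system', 'was', 'play'] (min_width=15, slack=0)
Line 5: ['refreshing'] (min_width=10, slack=5)
Line 6: ['light', 'language'] (min_width=14, slack=1)
Line 7: ['south', 'valley'] (min_width=12, slack=3)
Line 8: ['happy', 'fruit'] (min_width=11, slack=4)
Line 9: ['architect', 'hard'] (min_width=14, slack=1)
Line 10: ['telescope', 'my'] (min_width=12, slack=3)
Line 11: ['distance'] (min_width=8, slack=7)
Line 12: ['electric'] (min_width=8, slack=7)
Line 13: ['structure'] (min_width=9, slack=6)

Answer: bean triangle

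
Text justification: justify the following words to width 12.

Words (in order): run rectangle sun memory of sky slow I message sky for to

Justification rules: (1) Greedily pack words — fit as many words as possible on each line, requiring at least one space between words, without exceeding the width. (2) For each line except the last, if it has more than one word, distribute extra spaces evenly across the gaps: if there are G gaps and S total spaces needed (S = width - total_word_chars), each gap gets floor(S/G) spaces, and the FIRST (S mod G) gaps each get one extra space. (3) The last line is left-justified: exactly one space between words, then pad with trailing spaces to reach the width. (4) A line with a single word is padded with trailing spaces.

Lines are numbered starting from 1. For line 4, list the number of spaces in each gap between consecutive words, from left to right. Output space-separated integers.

Line 1: ['run'] (min_width=3, slack=9)
Line 2: ['rectangle'] (min_width=9, slack=3)
Line 3: ['sun', 'memory'] (min_width=10, slack=2)
Line 4: ['of', 'sky', 'slow'] (min_width=11, slack=1)
Line 5: ['I', 'message'] (min_width=9, slack=3)
Line 6: ['sky', 'for', 'to'] (min_width=10, slack=2)

Answer: 2 1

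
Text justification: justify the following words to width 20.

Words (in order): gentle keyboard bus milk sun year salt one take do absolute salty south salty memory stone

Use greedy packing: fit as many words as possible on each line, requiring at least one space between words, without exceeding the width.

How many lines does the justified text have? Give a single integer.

Line 1: ['gentle', 'keyboard', 'bus'] (min_width=19, slack=1)
Line 2: ['milk', 'sun', 'year', 'salt'] (min_width=18, slack=2)
Line 3: ['one', 'take', 'do', 'absolute'] (min_width=20, slack=0)
Line 4: ['salty', 'south', 'salty'] (min_width=17, slack=3)
Line 5: ['memory', 'stone'] (min_width=12, slack=8)
Total lines: 5

Answer: 5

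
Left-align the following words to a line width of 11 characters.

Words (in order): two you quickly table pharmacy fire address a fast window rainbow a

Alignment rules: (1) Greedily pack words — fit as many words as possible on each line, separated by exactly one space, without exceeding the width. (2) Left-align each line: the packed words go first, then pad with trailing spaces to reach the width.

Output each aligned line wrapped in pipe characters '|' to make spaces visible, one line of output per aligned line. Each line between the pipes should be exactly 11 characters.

Line 1: ['two', 'you'] (min_width=7, slack=4)
Line 2: ['quickly'] (min_width=7, slack=4)
Line 3: ['table'] (min_width=5, slack=6)
Line 4: ['pharmacy'] (min_width=8, slack=3)
Line 5: ['fire'] (min_width=4, slack=7)
Line 6: ['address', 'a'] (min_width=9, slack=2)
Line 7: ['fast', 'window'] (min_width=11, slack=0)
Line 8: ['rainbow', 'a'] (min_width=9, slack=2)

Answer: |two you    |
|quickly    |
|table      |
|pharmacy   |
|fire       |
|address a  |
|fast window|
|rainbow a  |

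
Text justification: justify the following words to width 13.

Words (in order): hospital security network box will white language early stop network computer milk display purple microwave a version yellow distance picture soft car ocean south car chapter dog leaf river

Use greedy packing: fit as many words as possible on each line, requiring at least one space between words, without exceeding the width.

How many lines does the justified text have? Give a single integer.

Line 1: ['hospital'] (min_width=8, slack=5)
Line 2: ['security'] (min_width=8, slack=5)
Line 3: ['network', 'box'] (min_width=11, slack=2)
Line 4: ['will', 'white'] (min_width=10, slack=3)
Line 5: ['language'] (min_width=8, slack=5)
Line 6: ['early', 'stop'] (min_width=10, slack=3)
Line 7: ['network'] (min_width=7, slack=6)
Line 8: ['computer', 'milk'] (min_width=13, slack=0)
Line 9: ['display'] (min_width=7, slack=6)
Line 10: ['purple'] (min_width=6, slack=7)
Line 11: ['microwave', 'a'] (min_width=11, slack=2)
Line 12: ['version'] (min_width=7, slack=6)
Line 13: ['yellow'] (min_width=6, slack=7)
Line 14: ['distance'] (min_width=8, slack=5)
Line 15: ['picture', 'soft'] (min_width=12, slack=1)
Line 16: ['car', 'ocean'] (min_width=9, slack=4)
Line 17: ['south', 'car'] (min_width=9, slack=4)
Line 18: ['chapter', 'dog'] (min_width=11, slack=2)
Line 19: ['leaf', 'river'] (min_width=10, slack=3)
Total lines: 19

Answer: 19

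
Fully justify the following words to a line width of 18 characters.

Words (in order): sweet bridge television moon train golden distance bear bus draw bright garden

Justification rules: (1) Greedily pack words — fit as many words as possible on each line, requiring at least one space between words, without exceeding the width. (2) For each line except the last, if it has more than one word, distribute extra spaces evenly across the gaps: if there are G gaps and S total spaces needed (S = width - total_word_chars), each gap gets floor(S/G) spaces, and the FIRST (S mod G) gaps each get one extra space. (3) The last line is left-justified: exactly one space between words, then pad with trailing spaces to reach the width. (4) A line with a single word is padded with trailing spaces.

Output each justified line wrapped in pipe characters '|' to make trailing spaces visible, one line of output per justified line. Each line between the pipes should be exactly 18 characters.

Answer: |sweet       bridge|
|television    moon|
|train       golden|
|distance  bear bus|
|draw bright garden|

Derivation:
Line 1: ['sweet', 'bridge'] (min_width=12, slack=6)
Line 2: ['television', 'moon'] (min_width=15, slack=3)
Line 3: ['train', 'golden'] (min_width=12, slack=6)
Line 4: ['distance', 'bear', 'bus'] (min_width=17, slack=1)
Line 5: ['draw', 'bright', 'garden'] (min_width=18, slack=0)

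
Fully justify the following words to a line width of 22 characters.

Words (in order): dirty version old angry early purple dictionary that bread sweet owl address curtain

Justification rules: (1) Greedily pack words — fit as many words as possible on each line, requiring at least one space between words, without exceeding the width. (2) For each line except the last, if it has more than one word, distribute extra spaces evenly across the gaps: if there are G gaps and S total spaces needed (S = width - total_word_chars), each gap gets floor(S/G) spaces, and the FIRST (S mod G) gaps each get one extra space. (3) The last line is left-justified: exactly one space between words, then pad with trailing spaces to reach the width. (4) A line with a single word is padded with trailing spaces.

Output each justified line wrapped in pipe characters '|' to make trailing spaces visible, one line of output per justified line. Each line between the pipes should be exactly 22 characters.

Answer: |dirty    version   old|
|angry   early   purple|
|dictionary  that bread|
|sweet    owl   address|
|curtain               |

Derivation:
Line 1: ['dirty', 'version', 'old'] (min_width=17, slack=5)
Line 2: ['angry', 'early', 'purple'] (min_width=18, slack=4)
Line 3: ['dictionary', 'that', 'bread'] (min_width=21, slack=1)
Line 4: ['sweet', 'owl', 'address'] (min_width=17, slack=5)
Line 5: ['curtain'] (min_width=7, slack=15)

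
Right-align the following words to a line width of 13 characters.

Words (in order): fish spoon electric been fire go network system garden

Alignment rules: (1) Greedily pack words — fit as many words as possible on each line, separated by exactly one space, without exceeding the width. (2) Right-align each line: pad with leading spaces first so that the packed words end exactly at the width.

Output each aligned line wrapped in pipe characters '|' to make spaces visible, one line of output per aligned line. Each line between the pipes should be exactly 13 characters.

Answer: |   fish spoon|
|electric been|
|      fire go|
|      network|
|system garden|

Derivation:
Line 1: ['fish', 'spoon'] (min_width=10, slack=3)
Line 2: ['electric', 'been'] (min_width=13, slack=0)
Line 3: ['fire', 'go'] (min_width=7, slack=6)
Line 4: ['network'] (min_width=7, slack=6)
Line 5: ['system', 'garden'] (min_width=13, slack=0)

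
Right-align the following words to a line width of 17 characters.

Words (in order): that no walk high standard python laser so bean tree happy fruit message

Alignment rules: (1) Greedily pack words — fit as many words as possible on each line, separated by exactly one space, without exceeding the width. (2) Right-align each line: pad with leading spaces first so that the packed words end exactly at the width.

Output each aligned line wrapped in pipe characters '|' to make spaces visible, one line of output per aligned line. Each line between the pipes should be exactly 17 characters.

Line 1: ['that', 'no', 'walk', 'high'] (min_width=17, slack=0)
Line 2: ['standard', 'python'] (min_width=15, slack=2)
Line 3: ['laser', 'so', 'bean'] (min_width=13, slack=4)
Line 4: ['tree', 'happy', 'fruit'] (min_width=16, slack=1)
Line 5: ['message'] (min_width=7, slack=10)

Answer: |that no walk high|
|  standard python|
|    laser so bean|
| tree happy fruit|
|          message|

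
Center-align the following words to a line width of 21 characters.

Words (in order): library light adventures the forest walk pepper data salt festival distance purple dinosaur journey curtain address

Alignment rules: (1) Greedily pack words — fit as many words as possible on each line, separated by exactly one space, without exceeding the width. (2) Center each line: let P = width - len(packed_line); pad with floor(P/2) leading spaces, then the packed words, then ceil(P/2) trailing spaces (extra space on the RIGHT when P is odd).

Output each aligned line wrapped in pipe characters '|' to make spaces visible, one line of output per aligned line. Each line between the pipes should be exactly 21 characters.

Line 1: ['library', 'light'] (min_width=13, slack=8)
Line 2: ['adventures', 'the', 'forest'] (min_width=21, slack=0)
Line 3: ['walk', 'pepper', 'data', 'salt'] (min_width=21, slack=0)
Line 4: ['festival', 'distance'] (min_width=17, slack=4)
Line 5: ['purple', 'dinosaur'] (min_width=15, slack=6)
Line 6: ['journey', 'curtain'] (min_width=15, slack=6)
Line 7: ['address'] (min_width=7, slack=14)

Answer: |    library light    |
|adventures the forest|
|walk pepper data salt|
|  festival distance  |
|   purple dinosaur   |
|   journey curtain   |
|       address       |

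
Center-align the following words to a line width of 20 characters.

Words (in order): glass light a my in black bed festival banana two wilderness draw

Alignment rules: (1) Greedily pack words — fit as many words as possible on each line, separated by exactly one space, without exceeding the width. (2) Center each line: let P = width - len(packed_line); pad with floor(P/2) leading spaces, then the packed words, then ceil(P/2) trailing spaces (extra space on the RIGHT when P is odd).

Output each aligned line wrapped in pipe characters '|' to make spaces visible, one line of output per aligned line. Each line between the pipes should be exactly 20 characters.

Answer: |glass light a my in |
| black bed festival |
|     banana two     |
|  wilderness draw   |

Derivation:
Line 1: ['glass', 'light', 'a', 'my', 'in'] (min_width=19, slack=1)
Line 2: ['black', 'bed', 'festival'] (min_width=18, slack=2)
Line 3: ['banana', 'two'] (min_width=10, slack=10)
Line 4: ['wilderness', 'draw'] (min_width=15, slack=5)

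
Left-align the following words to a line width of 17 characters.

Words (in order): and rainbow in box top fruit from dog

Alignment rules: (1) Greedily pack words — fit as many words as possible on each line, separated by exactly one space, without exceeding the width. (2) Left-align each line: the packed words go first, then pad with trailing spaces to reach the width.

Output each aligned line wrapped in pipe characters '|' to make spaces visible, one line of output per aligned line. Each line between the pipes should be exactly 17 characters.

Answer: |and rainbow in   |
|box top fruit    |
|from dog         |

Derivation:
Line 1: ['and', 'rainbow', 'in'] (min_width=14, slack=3)
Line 2: ['box', 'top', 'fruit'] (min_width=13, slack=4)
Line 3: ['from', 'dog'] (min_width=8, slack=9)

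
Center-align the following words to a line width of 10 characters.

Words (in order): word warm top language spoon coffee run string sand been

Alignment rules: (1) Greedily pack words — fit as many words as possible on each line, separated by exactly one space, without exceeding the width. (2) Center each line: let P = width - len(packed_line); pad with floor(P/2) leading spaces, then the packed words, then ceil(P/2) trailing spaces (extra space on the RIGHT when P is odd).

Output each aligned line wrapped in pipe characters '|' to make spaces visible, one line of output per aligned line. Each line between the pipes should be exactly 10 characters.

Answer: |word warm |
|   top    |
| language |
|  spoon   |
|coffee run|
|  string  |
|sand been |

Derivation:
Line 1: ['word', 'warm'] (min_width=9, slack=1)
Line 2: ['top'] (min_width=3, slack=7)
Line 3: ['language'] (min_width=8, slack=2)
Line 4: ['spoon'] (min_width=5, slack=5)
Line 5: ['coffee', 'run'] (min_width=10, slack=0)
Line 6: ['string'] (min_width=6, slack=4)
Line 7: ['sand', 'been'] (min_width=9, slack=1)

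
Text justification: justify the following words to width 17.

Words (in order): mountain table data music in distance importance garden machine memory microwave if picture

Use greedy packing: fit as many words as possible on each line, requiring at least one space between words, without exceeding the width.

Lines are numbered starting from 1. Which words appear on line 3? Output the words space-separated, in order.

Line 1: ['mountain', 'table'] (min_width=14, slack=3)
Line 2: ['data', 'music', 'in'] (min_width=13, slack=4)
Line 3: ['distance'] (min_width=8, slack=9)
Line 4: ['importance', 'garden'] (min_width=17, slack=0)
Line 5: ['machine', 'memory'] (min_width=14, slack=3)
Line 6: ['microwave', 'if'] (min_width=12, slack=5)
Line 7: ['picture'] (min_width=7, slack=10)

Answer: distance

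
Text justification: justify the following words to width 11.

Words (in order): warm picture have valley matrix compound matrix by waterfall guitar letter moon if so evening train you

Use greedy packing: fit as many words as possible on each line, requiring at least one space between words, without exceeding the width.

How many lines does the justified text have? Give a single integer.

Line 1: ['warm'] (min_width=4, slack=7)
Line 2: ['picture'] (min_width=7, slack=4)
Line 3: ['have', 'valley'] (min_width=11, slack=0)
Line 4: ['matrix'] (min_width=6, slack=5)
Line 5: ['compound'] (min_width=8, slack=3)
Line 6: ['matrix', 'by'] (min_width=9, slack=2)
Line 7: ['waterfall'] (min_width=9, slack=2)
Line 8: ['guitar'] (min_width=6, slack=5)
Line 9: ['letter', 'moon'] (min_width=11, slack=0)
Line 10: ['if', 'so'] (min_width=5, slack=6)
Line 11: ['evening'] (min_width=7, slack=4)
Line 12: ['train', 'you'] (min_width=9, slack=2)
Total lines: 12

Answer: 12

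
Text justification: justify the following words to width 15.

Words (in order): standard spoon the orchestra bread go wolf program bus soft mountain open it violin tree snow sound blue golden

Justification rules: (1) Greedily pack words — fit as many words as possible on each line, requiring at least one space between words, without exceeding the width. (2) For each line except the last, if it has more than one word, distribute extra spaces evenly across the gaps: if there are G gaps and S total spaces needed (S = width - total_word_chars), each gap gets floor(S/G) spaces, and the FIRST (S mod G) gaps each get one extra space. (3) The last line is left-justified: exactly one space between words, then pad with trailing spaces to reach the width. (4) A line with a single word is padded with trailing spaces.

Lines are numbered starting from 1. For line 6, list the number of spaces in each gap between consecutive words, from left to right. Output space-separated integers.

Answer: 2 1

Derivation:
Line 1: ['standard', 'spoon'] (min_width=14, slack=1)
Line 2: ['the', 'orchestra'] (min_width=13, slack=2)
Line 3: ['bread', 'go', 'wolf'] (min_width=13, slack=2)
Line 4: ['program', 'bus'] (min_width=11, slack=4)
Line 5: ['soft', 'mountain'] (min_width=13, slack=2)
Line 6: ['open', 'it', 'violin'] (min_width=14, slack=1)
Line 7: ['tree', 'snow', 'sound'] (min_width=15, slack=0)
Line 8: ['blue', 'golden'] (min_width=11, slack=4)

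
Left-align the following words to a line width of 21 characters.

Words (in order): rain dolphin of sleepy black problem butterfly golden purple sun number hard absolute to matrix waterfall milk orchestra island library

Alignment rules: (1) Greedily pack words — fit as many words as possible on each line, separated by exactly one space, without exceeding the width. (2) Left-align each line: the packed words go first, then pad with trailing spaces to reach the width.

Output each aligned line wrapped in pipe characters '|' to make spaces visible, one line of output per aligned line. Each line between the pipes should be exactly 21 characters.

Answer: |rain dolphin of      |
|sleepy black problem |
|butterfly golden     |
|purple sun number    |
|hard absolute to     |
|matrix waterfall milk|
|orchestra island     |
|library              |

Derivation:
Line 1: ['rain', 'dolphin', 'of'] (min_width=15, slack=6)
Line 2: ['sleepy', 'black', 'problem'] (min_width=20, slack=1)
Line 3: ['butterfly', 'golden'] (min_width=16, slack=5)
Line 4: ['purple', 'sun', 'number'] (min_width=17, slack=4)
Line 5: ['hard', 'absolute', 'to'] (min_width=16, slack=5)
Line 6: ['matrix', 'waterfall', 'milk'] (min_width=21, slack=0)
Line 7: ['orchestra', 'island'] (min_width=16, slack=5)
Line 8: ['library'] (min_width=7, slack=14)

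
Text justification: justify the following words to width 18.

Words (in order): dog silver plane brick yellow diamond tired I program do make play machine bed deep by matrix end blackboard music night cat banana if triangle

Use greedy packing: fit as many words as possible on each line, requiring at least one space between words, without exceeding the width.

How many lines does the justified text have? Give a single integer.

Answer: 9

Derivation:
Line 1: ['dog', 'silver', 'plane'] (min_width=16, slack=2)
Line 2: ['brick', 'yellow'] (min_width=12, slack=6)
Line 3: ['diamond', 'tired', 'I'] (min_width=15, slack=3)
Line 4: ['program', 'do', 'make'] (min_width=15, slack=3)
Line 5: ['play', 'machine', 'bed'] (min_width=16, slack=2)
Line 6: ['deep', 'by', 'matrix', 'end'] (min_width=18, slack=0)
Line 7: ['blackboard', 'music'] (min_width=16, slack=2)
Line 8: ['night', 'cat', 'banana'] (min_width=16, slack=2)
Line 9: ['if', 'triangle'] (min_width=11, slack=7)
Total lines: 9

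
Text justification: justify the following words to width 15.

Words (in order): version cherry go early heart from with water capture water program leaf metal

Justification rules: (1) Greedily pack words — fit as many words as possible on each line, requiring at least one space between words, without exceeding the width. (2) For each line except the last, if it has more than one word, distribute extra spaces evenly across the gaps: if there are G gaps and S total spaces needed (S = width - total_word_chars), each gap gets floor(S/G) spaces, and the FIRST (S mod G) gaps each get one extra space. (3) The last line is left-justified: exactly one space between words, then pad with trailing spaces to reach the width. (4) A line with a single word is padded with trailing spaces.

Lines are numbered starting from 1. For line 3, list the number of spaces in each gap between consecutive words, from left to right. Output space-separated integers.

Answer: 1 1

Derivation:
Line 1: ['version', 'cherry'] (min_width=14, slack=1)
Line 2: ['go', 'early', 'heart'] (min_width=14, slack=1)
Line 3: ['from', 'with', 'water'] (min_width=15, slack=0)
Line 4: ['capture', 'water'] (min_width=13, slack=2)
Line 5: ['program', 'leaf'] (min_width=12, slack=3)
Line 6: ['metal'] (min_width=5, slack=10)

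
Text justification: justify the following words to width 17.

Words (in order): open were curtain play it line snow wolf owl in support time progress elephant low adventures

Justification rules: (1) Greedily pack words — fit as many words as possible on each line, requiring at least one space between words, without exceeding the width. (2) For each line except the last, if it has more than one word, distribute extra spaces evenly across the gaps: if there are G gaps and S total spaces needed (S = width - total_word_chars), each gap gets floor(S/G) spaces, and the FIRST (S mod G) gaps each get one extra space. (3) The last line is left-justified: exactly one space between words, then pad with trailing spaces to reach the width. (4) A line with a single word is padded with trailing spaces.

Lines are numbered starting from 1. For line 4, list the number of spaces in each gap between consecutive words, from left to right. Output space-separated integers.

Line 1: ['open', 'were', 'curtain'] (min_width=17, slack=0)
Line 2: ['play', 'it', 'line', 'snow'] (min_width=17, slack=0)
Line 3: ['wolf', 'owl', 'in'] (min_width=11, slack=6)
Line 4: ['support', 'time'] (min_width=12, slack=5)
Line 5: ['progress', 'elephant'] (min_width=17, slack=0)
Line 6: ['low', 'adventures'] (min_width=14, slack=3)

Answer: 6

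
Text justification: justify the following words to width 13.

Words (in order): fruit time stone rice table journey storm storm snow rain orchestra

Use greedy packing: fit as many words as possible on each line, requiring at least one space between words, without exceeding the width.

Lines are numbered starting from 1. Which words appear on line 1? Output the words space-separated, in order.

Line 1: ['fruit', 'time'] (min_width=10, slack=3)
Line 2: ['stone', 'rice'] (min_width=10, slack=3)
Line 3: ['table', 'journey'] (min_width=13, slack=0)
Line 4: ['storm', 'storm'] (min_width=11, slack=2)
Line 5: ['snow', 'rain'] (min_width=9, slack=4)
Line 6: ['orchestra'] (min_width=9, slack=4)

Answer: fruit time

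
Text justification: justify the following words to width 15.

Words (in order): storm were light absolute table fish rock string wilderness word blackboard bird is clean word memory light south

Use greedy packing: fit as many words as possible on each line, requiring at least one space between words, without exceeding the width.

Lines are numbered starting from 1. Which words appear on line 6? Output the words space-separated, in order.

Line 1: ['storm', 'were'] (min_width=10, slack=5)
Line 2: ['light', 'absolute'] (min_width=14, slack=1)
Line 3: ['table', 'fish', 'rock'] (min_width=15, slack=0)
Line 4: ['string'] (min_width=6, slack=9)
Line 5: ['wilderness', 'word'] (min_width=15, slack=0)
Line 6: ['blackboard', 'bird'] (min_width=15, slack=0)
Line 7: ['is', 'clean', 'word'] (min_width=13, slack=2)
Line 8: ['memory', 'light'] (min_width=12, slack=3)
Line 9: ['south'] (min_width=5, slack=10)

Answer: blackboard bird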